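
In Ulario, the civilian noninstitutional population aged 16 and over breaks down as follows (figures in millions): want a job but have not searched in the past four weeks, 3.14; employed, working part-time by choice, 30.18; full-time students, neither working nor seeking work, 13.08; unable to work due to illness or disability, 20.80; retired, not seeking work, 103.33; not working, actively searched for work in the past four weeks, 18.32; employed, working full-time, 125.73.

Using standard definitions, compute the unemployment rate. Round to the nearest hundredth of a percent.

Unemployment rate ≈ 10.51%.

Employed = 30.18 + 125.73 = 155.91 million.
Unemployed = 18.32 million.
Labor force = 155.91 + 18.32 = 174.23 million.
Unemployment rate = 18.32 / 174.23 = 10.51%.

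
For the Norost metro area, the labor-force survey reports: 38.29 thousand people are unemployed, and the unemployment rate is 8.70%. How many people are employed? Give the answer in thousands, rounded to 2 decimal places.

About 401.82 thousand are employed.

Labor force = U / u = 38.29 / 0.0870 ≈ 440.11 thousand.
Employed = labor force − unemployed = 440.11 − 38.29 = 401.82 thousand.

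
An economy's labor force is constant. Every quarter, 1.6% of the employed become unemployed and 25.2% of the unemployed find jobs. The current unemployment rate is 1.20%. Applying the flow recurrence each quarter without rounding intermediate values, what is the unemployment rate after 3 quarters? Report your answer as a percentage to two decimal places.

Unemployment rate after three quarters ≈ 4.10%.

With a fixed labor force, u_{t+1} = u_t + s·(1−u_t) − f·u_t = u_t·(1−s−f) + s.
Here 1−s−f = 0.732 and s = 0.016.
u_1 = 0.012000 × 0.732 + 0.016 = 0.024784.
u_2 = 0.024784 × 0.732 + 0.016 = 0.034142.
u_3 = 0.034142 × 0.732 + 0.016 = 0.040992.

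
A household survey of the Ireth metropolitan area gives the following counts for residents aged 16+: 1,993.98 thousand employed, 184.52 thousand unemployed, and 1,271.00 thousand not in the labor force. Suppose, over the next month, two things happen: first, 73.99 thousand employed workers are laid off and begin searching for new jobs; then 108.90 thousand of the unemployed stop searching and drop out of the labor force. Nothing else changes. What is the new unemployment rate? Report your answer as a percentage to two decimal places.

New unemployment rate ≈ 7.23%.

Initially, labor force = 1,993.98 + 184.52 = 2,178.50 thousand, so u = 184.52/2,178.50 = 8.47%.
After the first change, employed falls and unemployed rises by 73.99; labor force unchanged → E = 1,919.99, U = 258.51, labor force = 2,178.50 thousand.
After the second change, unemployed and labor force both fall by 108.90 → E = 1,919.99, U = 149.61, labor force = 2,069.60 thousand.
New unemployment rate = 149.61 / 2,069.60 = 7.23%.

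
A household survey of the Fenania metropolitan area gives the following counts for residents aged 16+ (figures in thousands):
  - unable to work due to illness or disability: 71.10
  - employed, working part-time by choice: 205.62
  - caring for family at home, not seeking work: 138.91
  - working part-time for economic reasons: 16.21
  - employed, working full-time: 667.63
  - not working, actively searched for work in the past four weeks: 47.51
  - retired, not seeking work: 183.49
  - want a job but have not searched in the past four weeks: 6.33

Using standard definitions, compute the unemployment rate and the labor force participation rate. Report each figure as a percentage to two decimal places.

Employed = 205.62 + 16.21 + 667.63 = 889.46 thousand (anyone who worked, including part-time for economic reasons, counts as employed).
Unemployed = 47.51 thousand.
Labor force = 889.46 + 47.51 = 936.97 thousand.
Not in labor force = 71.10 + 138.91 + 183.49 + 6.33 = 399.83 thousand (those not working and not actively searching are outside the labor force — including those who want a job but have given up searching).
Civilian working-age population = 936.97 + 399.83 = 1,336.80 thousand.
Unemployment rate = 47.51 / 936.97 = 5.07%.
Labor force participation rate = 936.97 / 1,336.80 = 70.09%.

Unemployment rate ≈ 5.07%; labor force participation rate ≈ 70.09%.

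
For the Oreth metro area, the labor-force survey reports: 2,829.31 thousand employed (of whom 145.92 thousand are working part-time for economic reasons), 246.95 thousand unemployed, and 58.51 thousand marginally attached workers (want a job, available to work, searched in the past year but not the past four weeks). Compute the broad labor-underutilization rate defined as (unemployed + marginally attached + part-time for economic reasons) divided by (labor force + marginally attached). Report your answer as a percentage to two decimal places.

Labor force = 2,829.31 + 246.95 = 3,076.26 thousand.
Numerator = 246.95 + 58.51 + 145.92 = 451.38 thousand.
Denominator = 3,076.26 + 58.51 = 3,134.77 thousand.
Broad rate = 451.38 / 3,134.77 = 14.40%.

Broad underutilization rate ≈ 14.40%.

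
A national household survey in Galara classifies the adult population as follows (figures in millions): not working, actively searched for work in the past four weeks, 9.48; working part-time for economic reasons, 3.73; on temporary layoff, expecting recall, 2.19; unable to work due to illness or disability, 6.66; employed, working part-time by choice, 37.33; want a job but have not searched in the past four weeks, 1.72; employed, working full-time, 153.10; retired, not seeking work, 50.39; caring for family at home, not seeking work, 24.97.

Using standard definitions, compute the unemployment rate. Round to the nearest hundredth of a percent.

Unemployment rate ≈ 5.67%.

Employed = 3.73 + 37.33 + 153.10 = 194.16 million (anyone who worked, including part-time for economic reasons, counts as employed).
Unemployed = 9.48 + 2.19 = 11.67 million (jobless and actively searching, or on temporary layoff).
Labor force = 194.16 + 11.67 = 205.83 million.
Unemployment rate = 11.67 / 205.83 = 5.67%.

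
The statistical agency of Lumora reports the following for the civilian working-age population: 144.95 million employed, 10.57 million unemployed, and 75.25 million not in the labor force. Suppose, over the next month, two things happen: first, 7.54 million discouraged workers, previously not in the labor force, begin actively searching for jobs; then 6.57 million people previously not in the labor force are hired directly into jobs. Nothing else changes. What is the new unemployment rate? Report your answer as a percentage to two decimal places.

New unemployment rate ≈ 10.68%.

Initially, labor force = 144.95 + 10.57 = 155.52 million, so u = 10.57/155.52 = 6.80%.
After the first change, unemployed and labor force both rise by 7.54 → E = 144.95, U = 18.11, labor force = 163.06 million.
After the second change, employed and labor force both rise by 6.57; unemployed unchanged → E = 151.52, U = 18.11, labor force = 169.63 million.
New unemployment rate = 18.11 / 169.63 = 10.68%.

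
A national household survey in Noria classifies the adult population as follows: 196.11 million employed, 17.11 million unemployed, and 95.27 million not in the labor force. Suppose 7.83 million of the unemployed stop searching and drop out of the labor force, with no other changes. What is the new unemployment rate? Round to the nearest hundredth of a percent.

New unemployment rate ≈ 4.52%.

Initially, labor force = 196.11 + 17.11 = 213.22 million, so u = 17.11/213.22 = 8.02%.
After the change, unemployed and labor force both fall by 7.83 → E = 196.11, U = 9.28, labor force = 205.39 million.
New unemployment rate = 9.28 / 205.39 = 4.52%.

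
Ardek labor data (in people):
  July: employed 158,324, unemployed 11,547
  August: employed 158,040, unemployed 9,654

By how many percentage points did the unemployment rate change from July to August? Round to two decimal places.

July: labor force = 158,324 + 11,547 = 169,871; u = 11,547/169,871 = 6.80%.
August: labor force = 158,040 + 9,654 = 167,694; u = 9,654/167,694 = 5.76%.
Change = 5.76% − 6.80% = −1.04 pp.

The unemployment rate changed by −1.04 percentage points.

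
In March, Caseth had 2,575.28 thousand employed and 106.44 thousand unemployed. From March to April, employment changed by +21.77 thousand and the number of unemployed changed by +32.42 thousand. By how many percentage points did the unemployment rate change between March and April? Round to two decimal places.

March: labor force = 2,575.28 + 106.44 = 2,681.72; u = 106.44/2,681.72 = 3.97%.
April: labor force = 2,597.05 + 138.86 = 2,735.91; u = 138.86/2,735.91 = 5.08%.
Change = 5.08% − 3.97% = +1.11 pp.

The unemployment rate changed by +1.11 percentage points.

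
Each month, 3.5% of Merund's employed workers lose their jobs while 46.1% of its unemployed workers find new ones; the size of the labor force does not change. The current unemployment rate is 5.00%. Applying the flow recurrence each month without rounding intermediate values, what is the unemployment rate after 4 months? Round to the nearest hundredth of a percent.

Unemployment rate after four months ≈ 6.92%.

With a fixed labor force, u_{t+1} = u_t + s·(1−u_t) − f·u_t = u_t·(1−s−f) + s.
Here 1−s−f = 0.504 and s = 0.035.
u_1 = 0.050000 × 0.504 + 0.035 = 0.060200.
u_2 = 0.060200 × 0.504 + 0.035 = 0.065341.
u_3 = 0.065341 × 0.504 + 0.035 = 0.067932.
u_4 = 0.067932 × 0.504 + 0.035 = 0.069238.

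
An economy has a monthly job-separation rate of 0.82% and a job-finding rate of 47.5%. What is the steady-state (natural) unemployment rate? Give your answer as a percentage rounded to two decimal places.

At steady state the flows balance: s·E = f·U, so U/(E+U) = s/(s+f).
u* = 0.82 / (0.82 + 47.5) = 0.82 / 48.32 = 1.70%.

Steady-state unemployment rate ≈ 1.70%.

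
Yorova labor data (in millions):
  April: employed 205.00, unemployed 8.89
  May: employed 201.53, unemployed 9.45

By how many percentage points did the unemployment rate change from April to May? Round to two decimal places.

The unemployment rate changed by +0.32 percentage points.

April: labor force = 205.00 + 8.89 = 213.89; u = 8.89/213.89 = 4.16%.
May: labor force = 201.53 + 9.45 = 210.98; u = 9.45/210.98 = 4.48%.
Change = 4.48% − 4.16% = +0.32 pp.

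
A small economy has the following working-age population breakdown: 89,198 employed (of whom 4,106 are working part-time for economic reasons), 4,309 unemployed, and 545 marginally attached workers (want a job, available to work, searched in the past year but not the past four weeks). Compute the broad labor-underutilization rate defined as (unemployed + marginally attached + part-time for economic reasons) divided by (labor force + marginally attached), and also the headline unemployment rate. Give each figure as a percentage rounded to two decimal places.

Broad underutilization rate ≈ 9.53%; headline unemployment rate ≈ 4.61%.

Labor force = 89,198 + 4,309 = 93,507.
Numerator = 4,309 + 545 + 4,106 = 8,960.
Denominator = 93,507 + 545 = 94,052.
Broad rate = 8,960 / 94,052 = 9.53%.
Headline unemployment rate = 4,309 / 93,507 = 4.61%.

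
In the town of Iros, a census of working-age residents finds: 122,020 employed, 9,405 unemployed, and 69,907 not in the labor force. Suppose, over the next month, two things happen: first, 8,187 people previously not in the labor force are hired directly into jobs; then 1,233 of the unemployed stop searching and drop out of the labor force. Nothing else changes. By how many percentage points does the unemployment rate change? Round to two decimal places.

The unemployment rate changes by −1.25 percentage points.

Initially, labor force = 122,020 + 9,405 = 131,425, so u = 9,405/131,425 = 7.16%.
After the first change, employed and labor force both rise by 8,187; unemployed unchanged → E = 130,207, U = 9,405, labor force = 139,612.
After the second change, unemployed and labor force both fall by 1,233 → E = 130,207, U = 8,172, labor force = 138,379.
New unemployment rate = 8,172 / 138,379 = 5.91%.
Change = 5.91% − 7.16% = −1.25 percentage points.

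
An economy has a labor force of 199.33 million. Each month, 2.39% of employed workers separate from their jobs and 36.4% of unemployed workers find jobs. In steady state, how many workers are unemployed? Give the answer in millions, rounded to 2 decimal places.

Steady-state unemployment rate u* = s/(s+f) = 2.39/(2.39+36.4) = 0.061614.
Unemployed = u* × labor force = 0.061614 × 199.33 ≈ 12.28 million.

About 12.28 million are unemployed in steady state.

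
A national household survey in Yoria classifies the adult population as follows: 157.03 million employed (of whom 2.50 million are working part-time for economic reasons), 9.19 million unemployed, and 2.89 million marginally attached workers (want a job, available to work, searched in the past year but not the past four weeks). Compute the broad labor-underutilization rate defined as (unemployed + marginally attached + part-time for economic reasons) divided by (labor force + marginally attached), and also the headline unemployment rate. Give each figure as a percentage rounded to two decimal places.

Labor force = 157.03 + 9.19 = 166.22 million.
Numerator = 9.19 + 2.89 + 2.50 = 14.58 million.
Denominator = 166.22 + 2.89 = 169.11 million.
Broad rate = 14.58 / 169.11 = 8.62%.
Headline unemployment rate = 9.19 / 166.22 = 5.53%.

Broad underutilization rate ≈ 8.62%; headline unemployment rate ≈ 5.53%.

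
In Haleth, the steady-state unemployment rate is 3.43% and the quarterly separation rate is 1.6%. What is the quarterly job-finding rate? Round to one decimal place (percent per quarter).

From u* = s/(s+f): f = s·(1−u)/u.
f = 1.6 × (1 − 0.0343) / 0.0343 = 1.5451 / 0.0343 ≈ 45.0% per quarter.

Job-finding rate ≈ 45.0% per quarter.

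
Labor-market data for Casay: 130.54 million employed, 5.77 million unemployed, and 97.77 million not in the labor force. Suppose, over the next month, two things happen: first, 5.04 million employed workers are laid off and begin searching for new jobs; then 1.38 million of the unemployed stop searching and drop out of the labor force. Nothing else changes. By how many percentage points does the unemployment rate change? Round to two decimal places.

Initially, labor force = 130.54 + 5.77 = 136.31 million, so u = 5.77/136.31 = 4.23%.
After the first change, employed falls and unemployed rises by 5.04; labor force unchanged → E = 125.50, U = 10.81, labor force = 136.31 million.
After the second change, unemployed and labor force both fall by 1.38 → E = 125.50, U = 9.43, labor force = 134.93 million.
New unemployment rate = 9.43 / 134.93 = 6.99%.
Change = 6.99% − 4.23% = +2.76 percentage points.

The unemployment rate changes by +2.76 percentage points.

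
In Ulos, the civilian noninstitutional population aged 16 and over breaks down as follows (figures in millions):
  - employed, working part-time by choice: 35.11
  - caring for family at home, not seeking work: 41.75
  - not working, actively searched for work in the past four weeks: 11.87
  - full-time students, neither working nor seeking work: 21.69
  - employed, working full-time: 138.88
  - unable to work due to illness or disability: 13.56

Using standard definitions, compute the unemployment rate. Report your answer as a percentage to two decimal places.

Unemployment rate ≈ 6.39%.

Employed = 35.11 + 138.88 = 173.99 million.
Unemployed = 11.87 million.
Labor force = 173.99 + 11.87 = 185.86 million.
Unemployment rate = 11.87 / 185.86 = 6.39%.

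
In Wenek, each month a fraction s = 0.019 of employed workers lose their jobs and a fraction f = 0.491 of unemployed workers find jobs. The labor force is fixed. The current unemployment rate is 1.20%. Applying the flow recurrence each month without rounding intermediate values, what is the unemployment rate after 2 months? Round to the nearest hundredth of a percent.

With a fixed labor force, u_{t+1} = u_t + s·(1−u_t) − f·u_t = u_t·(1−s−f) + s.
Here 1−s−f = 0.490 and s = 0.019.
u_1 = 0.012000 × 0.490 + 0.019 = 0.024880.
u_2 = 0.024880 × 0.490 + 0.019 = 0.031191.

Unemployment rate after two months ≈ 3.12%.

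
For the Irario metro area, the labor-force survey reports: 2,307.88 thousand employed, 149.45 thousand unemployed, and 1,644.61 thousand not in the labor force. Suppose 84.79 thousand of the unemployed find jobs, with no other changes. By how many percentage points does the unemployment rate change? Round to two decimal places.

Initially, labor force = 2,307.88 + 149.45 = 2,457.33 thousand, so u = 149.45/2,457.33 = 6.08%.
After the change, unemployed falls and employed rises by 84.79; labor force unchanged → E = 2,392.67, U = 64.66, labor force = 2,457.33 thousand.
New unemployment rate = 64.66 / 2,457.33 = 2.63%.
Change = 2.63% − 6.08% = −3.45 percentage points.

The unemployment rate changes by −3.45 percentage points.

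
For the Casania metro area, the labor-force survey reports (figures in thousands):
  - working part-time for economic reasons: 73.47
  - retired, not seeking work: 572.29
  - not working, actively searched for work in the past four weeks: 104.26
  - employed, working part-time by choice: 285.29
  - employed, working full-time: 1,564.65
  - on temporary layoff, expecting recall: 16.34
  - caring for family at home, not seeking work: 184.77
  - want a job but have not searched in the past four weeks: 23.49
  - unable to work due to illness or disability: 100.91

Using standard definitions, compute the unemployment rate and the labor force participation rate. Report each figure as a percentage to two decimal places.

Employed = 73.47 + 285.29 + 1,564.65 = 1,923.41 thousand (anyone who worked, including part-time for economic reasons, counts as employed).
Unemployed = 104.26 + 16.34 = 120.60 thousand (jobless and actively searching, or on temporary layoff).
Labor force = 1,923.41 + 120.60 = 2,044.01 thousand.
Not in labor force = 572.29 + 184.77 + 23.49 + 100.91 = 881.46 thousand (those not working and not actively searching are outside the labor force — including those who want a job but have given up searching).
Civilian working-age population = 2,044.01 + 881.46 = 2,925.47 thousand.
Unemployment rate = 120.60 / 2,044.01 = 5.90%.
Labor force participation rate = 2,044.01 / 2,925.47 = 69.87%.

Unemployment rate ≈ 5.90%; labor force participation rate ≈ 69.87%.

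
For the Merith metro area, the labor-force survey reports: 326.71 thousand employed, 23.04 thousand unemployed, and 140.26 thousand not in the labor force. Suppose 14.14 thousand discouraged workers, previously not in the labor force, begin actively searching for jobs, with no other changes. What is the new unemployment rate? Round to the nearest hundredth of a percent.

New unemployment rate ≈ 10.22%.

Initially, labor force = 326.71 + 23.04 = 349.75 thousand, so u = 23.04/349.75 = 6.59%.
After the change, unemployed and labor force both rise by 14.14 → E = 326.71, U = 37.18, labor force = 363.89 thousand.
New unemployment rate = 37.18 / 363.89 = 10.22%.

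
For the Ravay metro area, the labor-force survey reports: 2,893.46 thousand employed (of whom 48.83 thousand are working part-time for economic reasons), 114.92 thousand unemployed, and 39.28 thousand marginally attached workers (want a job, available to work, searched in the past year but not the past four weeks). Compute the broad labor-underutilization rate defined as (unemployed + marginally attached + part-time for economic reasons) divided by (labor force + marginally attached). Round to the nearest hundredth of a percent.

Labor force = 2,893.46 + 114.92 = 3,008.38 thousand.
Numerator = 114.92 + 39.28 + 48.83 = 203.03 thousand.
Denominator = 3,008.38 + 39.28 = 3,047.66 thousand.
Broad rate = 203.03 / 3,047.66 = 6.66%.

Broad underutilization rate ≈ 6.66%.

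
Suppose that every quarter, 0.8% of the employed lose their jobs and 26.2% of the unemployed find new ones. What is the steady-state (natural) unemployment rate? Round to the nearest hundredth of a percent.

At steady state the flows balance: s·E = f·U, so U/(E+U) = s/(s+f).
u* = 0.8 / (0.8 + 26.2) = 0.8 / 27.00 = 2.96%.

Steady-state unemployment rate ≈ 2.96%.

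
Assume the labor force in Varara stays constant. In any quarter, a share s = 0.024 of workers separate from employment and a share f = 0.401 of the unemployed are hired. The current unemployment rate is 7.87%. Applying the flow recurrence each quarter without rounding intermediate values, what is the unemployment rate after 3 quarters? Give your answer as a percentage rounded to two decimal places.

Unemployment rate after three quarters ≈ 6.07%.

With a fixed labor force, u_{t+1} = u_t + s·(1−u_t) − f·u_t = u_t·(1−s−f) + s.
Here 1−s−f = 0.575 and s = 0.024.
u_1 = 0.078700 × 0.575 + 0.024 = 0.069252.
u_2 = 0.069252 × 0.575 + 0.024 = 0.063820.
u_3 = 0.063820 × 0.575 + 0.024 = 0.060697.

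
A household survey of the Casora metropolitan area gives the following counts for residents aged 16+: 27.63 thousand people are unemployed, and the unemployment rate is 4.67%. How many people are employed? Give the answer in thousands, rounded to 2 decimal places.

About 564.02 thousand are employed.

Labor force = U / u = 27.63 / 0.0467 ≈ 591.65 thousand.
Employed = labor force − unemployed = 591.65 − 27.63 = 564.02 thousand.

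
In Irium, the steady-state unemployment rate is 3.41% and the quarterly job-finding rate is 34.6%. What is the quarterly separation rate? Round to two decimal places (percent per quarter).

Separation rate ≈ 1.22% per quarter.

From u* = s/(s+f): s = u·f/(1−u).
s = 0.0341 × 34.6 / (1 − 0.0341) = 1.1799 / 0.9659 ≈ 1.22% per quarter.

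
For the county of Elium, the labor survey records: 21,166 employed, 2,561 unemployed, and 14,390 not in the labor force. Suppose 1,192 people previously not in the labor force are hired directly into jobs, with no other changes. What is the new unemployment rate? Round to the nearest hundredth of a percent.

Initially, labor force = 21,166 + 2,561 = 23,727, so u = 2,561/23,727 = 10.79%.
After the change, employed and labor force both rise by 1,192; unemployed unchanged → E = 22,358, U = 2,561, labor force = 24,919.
New unemployment rate = 2,561 / 24,919 = 10.28%.

New unemployment rate ≈ 10.28%.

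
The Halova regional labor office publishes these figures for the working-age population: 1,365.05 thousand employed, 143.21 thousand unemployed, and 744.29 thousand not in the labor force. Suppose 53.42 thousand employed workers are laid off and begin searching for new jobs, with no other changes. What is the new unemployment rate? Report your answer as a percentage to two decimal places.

New unemployment rate ≈ 13.04%.

Initially, labor force = 1,365.05 + 143.21 = 1,508.26 thousand, so u = 143.21/1,508.26 = 9.50%.
After the change, employed falls and unemployed rises by 53.42; labor force unchanged → E = 1,311.63, U = 196.63, labor force = 1,508.26 thousand.
New unemployment rate = 196.63 / 1,508.26 = 13.04%.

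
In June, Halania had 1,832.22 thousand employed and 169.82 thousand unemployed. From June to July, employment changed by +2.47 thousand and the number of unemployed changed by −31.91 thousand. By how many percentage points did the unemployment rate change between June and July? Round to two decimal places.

June: labor force = 1,832.22 + 169.82 = 2,002.04; u = 169.82/2,002.04 = 8.48%.
July: labor force = 1,834.69 + 137.91 = 1,972.60; u = 137.91/1,972.60 = 6.99%.
Change = 6.99% − 8.48% = −1.49 pp.

The unemployment rate changed by −1.49 percentage points.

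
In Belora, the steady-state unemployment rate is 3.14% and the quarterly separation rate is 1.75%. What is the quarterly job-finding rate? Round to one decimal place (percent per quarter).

Job-finding rate ≈ 54.0% per quarter.

From u* = s/(s+f): f = s·(1−u)/u.
f = 1.75 × (1 − 0.0314) / 0.0314 = 1.6950 / 0.0314 ≈ 54.0% per quarter.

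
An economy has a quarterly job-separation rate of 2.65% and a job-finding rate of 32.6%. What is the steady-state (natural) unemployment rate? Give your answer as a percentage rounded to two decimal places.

Steady-state unemployment rate ≈ 7.52%.

At steady state the flows balance: s·E = f·U, so U/(E+U) = s/(s+f).
u* = 2.65 / (2.65 + 32.6) = 2.65 / 35.25 = 7.52%.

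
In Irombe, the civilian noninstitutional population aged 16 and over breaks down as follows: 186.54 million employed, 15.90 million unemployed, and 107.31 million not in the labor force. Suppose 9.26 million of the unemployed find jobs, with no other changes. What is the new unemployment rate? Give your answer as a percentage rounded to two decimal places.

New unemployment rate ≈ 3.28%.

Initially, labor force = 186.54 + 15.90 = 202.44 million, so u = 15.90/202.44 = 7.85%.
After the change, unemployed falls and employed rises by 9.26; labor force unchanged → E = 195.80, U = 6.64, labor force = 202.44 million.
New unemployment rate = 6.64 / 202.44 = 3.28%.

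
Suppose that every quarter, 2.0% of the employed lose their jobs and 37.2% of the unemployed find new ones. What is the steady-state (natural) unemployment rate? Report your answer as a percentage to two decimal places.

At steady state the flows balance: s·E = f·U, so U/(E+U) = s/(s+f).
u* = 2.0 / (2.0 + 37.2) = 2.0 / 39.20 = 5.10%.

Steady-state unemployment rate ≈ 5.10%.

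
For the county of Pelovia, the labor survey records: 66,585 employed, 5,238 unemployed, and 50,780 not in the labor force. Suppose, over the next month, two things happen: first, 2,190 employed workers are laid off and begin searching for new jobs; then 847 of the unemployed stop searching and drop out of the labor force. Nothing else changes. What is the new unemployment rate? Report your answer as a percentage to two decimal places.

Initially, labor force = 66,585 + 5,238 = 71,823, so u = 5,238/71,823 = 7.29%.
After the first change, employed falls and unemployed rises by 2,190; labor force unchanged → E = 64,395, U = 7,428, labor force = 71,823.
After the second change, unemployed and labor force both fall by 847 → E = 64,395, U = 6,581, labor force = 70,976.
New unemployment rate = 6,581 / 70,976 = 9.27%.

New unemployment rate ≈ 9.27%.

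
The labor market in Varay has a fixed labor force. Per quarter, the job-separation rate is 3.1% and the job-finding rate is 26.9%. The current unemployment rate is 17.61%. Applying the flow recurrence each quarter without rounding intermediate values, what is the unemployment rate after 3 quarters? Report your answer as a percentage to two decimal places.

Unemployment rate after three quarters ≈ 12.83%.

With a fixed labor force, u_{t+1} = u_t + s·(1−u_t) − f·u_t = u_t·(1−s−f) + s.
Here 1−s−f = 0.700 and s = 0.031.
u_1 = 0.176100 × 0.700 + 0.031 = 0.154270.
u_2 = 0.154270 × 0.700 + 0.031 = 0.138989.
u_3 = 0.138989 × 0.700 + 0.031 = 0.128292.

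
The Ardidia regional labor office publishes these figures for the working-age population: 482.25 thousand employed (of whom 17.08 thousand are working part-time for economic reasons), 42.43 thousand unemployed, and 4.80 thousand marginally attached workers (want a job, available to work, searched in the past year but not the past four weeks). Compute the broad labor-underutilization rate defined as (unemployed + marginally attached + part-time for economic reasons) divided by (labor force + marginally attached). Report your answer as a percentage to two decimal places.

Labor force = 482.25 + 42.43 = 524.68 thousand.
Numerator = 42.43 + 4.80 + 17.08 = 64.31 thousand.
Denominator = 524.68 + 4.80 = 529.48 thousand.
Broad rate = 64.31 / 529.48 = 12.15%.

Broad underutilization rate ≈ 12.15%.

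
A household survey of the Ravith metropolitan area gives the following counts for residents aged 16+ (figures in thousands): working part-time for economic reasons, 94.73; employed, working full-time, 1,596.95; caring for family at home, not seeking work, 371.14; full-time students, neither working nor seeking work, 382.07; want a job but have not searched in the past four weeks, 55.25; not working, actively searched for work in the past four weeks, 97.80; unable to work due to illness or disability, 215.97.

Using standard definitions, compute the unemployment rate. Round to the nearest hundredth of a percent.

Unemployment rate ≈ 5.47%.

Employed = 94.73 + 1,596.95 = 1,691.68 thousand (anyone who worked, including part-time for economic reasons, counts as employed).
Unemployed = 97.80 thousand.
Labor force = 1,691.68 + 97.80 = 1,789.48 thousand.
Unemployment rate = 97.80 / 1,789.48 = 5.47%.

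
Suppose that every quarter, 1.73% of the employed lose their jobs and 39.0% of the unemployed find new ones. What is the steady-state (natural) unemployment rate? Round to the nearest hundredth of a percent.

At steady state the flows balance: s·E = f·U, so U/(E+U) = s/(s+f).
u* = 1.73 / (1.73 + 39.0) = 1.73 / 40.73 = 4.25%.

Steady-state unemployment rate ≈ 4.25%.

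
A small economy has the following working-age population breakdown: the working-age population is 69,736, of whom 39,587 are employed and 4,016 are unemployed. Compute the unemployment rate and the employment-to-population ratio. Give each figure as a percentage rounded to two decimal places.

Unemployment rate ≈ 9.21%; employment-population ratio ≈ 56.77%.

Labor force = employed + unemployed = 39,587 + 4,016 = 43,603.
Unemployment rate = 4,016 / 43,603 = 9.21%.
Employment-population ratio = 39,587 / 69,736 = 56.77%.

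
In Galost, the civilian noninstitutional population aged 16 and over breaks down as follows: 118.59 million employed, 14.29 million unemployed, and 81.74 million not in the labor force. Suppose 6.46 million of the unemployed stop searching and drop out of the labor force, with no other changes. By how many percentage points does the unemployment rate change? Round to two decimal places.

Initially, labor force = 118.59 + 14.29 = 132.88 million, so u = 14.29/132.88 = 10.75%.
After the change, unemployed and labor force both fall by 6.46 → E = 118.59, U = 7.83, labor force = 126.42 million.
New unemployment rate = 7.83 / 126.42 = 6.19%.
Change = 6.19% − 10.75% = −4.56 percentage points.

The unemployment rate changes by −4.56 percentage points.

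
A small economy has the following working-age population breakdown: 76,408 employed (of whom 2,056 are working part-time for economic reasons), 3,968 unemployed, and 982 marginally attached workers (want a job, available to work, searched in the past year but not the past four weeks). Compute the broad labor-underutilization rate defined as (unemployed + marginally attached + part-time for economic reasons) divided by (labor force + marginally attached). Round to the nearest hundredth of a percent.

Broad underutilization rate ≈ 8.61%.

Labor force = 76,408 + 3,968 = 80,376.
Numerator = 3,968 + 982 + 2,056 = 7,006.
Denominator = 80,376 + 982 = 81,358.
Broad rate = 7,006 / 81,358 = 8.61%.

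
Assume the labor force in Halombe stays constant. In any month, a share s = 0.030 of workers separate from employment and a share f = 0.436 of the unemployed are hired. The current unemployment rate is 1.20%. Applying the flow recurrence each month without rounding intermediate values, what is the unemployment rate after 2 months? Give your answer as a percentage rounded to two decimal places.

Unemployment rate after two months ≈ 4.94%.

With a fixed labor force, u_{t+1} = u_t + s·(1−u_t) − f·u_t = u_t·(1−s−f) + s.
Here 1−s−f = 0.534 and s = 0.030.
u_1 = 0.012000 × 0.534 + 0.030 = 0.036408.
u_2 = 0.036408 × 0.534 + 0.030 = 0.049442.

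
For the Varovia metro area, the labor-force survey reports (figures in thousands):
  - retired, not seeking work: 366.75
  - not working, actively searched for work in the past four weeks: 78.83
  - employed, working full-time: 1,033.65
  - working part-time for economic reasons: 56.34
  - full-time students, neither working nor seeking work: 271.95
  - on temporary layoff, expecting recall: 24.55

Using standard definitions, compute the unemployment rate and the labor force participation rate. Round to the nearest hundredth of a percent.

Unemployment rate ≈ 8.66%; labor force participation rate ≈ 65.14%.

Employed = 1,033.65 + 56.34 = 1,089.99 thousand (anyone who worked, including part-time for economic reasons, counts as employed).
Unemployed = 78.83 + 24.55 = 103.38 thousand (jobless and actively searching, or on temporary layoff).
Labor force = 1,089.99 + 103.38 = 1,193.37 thousand.
Not in labor force = 366.75 + 271.95 = 638.70 thousand (those not working and not actively searching are outside the labor force).
Civilian working-age population = 1,193.37 + 638.70 = 1,832.07 thousand.
Unemployment rate = 103.38 / 1,193.37 = 8.66%.
Labor force participation rate = 1,193.37 / 1,832.07 = 65.14%.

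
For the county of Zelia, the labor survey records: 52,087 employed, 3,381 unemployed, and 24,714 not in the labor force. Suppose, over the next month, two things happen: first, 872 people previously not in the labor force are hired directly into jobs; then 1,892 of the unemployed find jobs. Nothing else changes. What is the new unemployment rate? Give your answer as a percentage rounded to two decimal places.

New unemployment rate ≈ 2.64%.

Initially, labor force = 52,087 + 3,381 = 55,468, so u = 3,381/55,468 = 6.10%.
After the first change, employed and labor force both rise by 872; unemployed unchanged → E = 52,959, U = 3,381, labor force = 56,340.
After the second change, unemployed falls and employed rises by 1,892; labor force unchanged → E = 54,851, U = 1,489, labor force = 56,340.
New unemployment rate = 1,489 / 56,340 = 2.64%.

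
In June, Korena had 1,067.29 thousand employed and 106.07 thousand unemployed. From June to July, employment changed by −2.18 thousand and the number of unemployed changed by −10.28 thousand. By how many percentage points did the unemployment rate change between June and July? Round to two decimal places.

The unemployment rate changed by −0.79 percentage points.

June: labor force = 1,067.29 + 106.07 = 1,173.36; u = 106.07/1,173.36 = 9.04%.
July: labor force = 1,065.11 + 95.79 = 1,160.90; u = 95.79/1,160.90 = 8.25%.
Change = 8.25% − 9.04% = −0.79 pp.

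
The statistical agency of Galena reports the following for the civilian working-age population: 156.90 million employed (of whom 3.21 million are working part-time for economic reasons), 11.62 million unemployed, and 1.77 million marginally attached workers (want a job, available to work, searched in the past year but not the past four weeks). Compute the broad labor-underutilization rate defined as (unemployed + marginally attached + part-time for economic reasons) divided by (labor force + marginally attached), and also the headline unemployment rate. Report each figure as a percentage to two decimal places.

Broad underutilization rate ≈ 9.75%; headline unemployment rate ≈ 6.90%.

Labor force = 156.90 + 11.62 = 168.52 million.
Numerator = 11.62 + 1.77 + 3.21 = 16.60 million.
Denominator = 168.52 + 1.77 = 170.29 million.
Broad rate = 16.60 / 170.29 = 9.75%.
Headline unemployment rate = 11.62 / 168.52 = 6.90%.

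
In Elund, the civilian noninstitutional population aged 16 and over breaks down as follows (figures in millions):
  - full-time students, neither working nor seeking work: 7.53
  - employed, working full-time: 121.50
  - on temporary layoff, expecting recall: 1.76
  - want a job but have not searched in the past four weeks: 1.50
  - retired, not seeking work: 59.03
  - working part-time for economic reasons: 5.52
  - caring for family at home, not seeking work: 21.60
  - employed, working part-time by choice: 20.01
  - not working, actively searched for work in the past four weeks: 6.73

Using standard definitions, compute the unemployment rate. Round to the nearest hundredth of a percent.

Unemployment rate ≈ 5.46%.

Employed = 121.50 + 5.52 + 20.01 = 147.03 million (anyone who worked, including part-time for economic reasons, counts as employed).
Unemployed = 1.76 + 6.73 = 8.49 million (jobless and actively searching, or on temporary layoff).
Labor force = 147.03 + 8.49 = 155.52 million.
Unemployment rate = 8.49 / 155.52 = 5.46%.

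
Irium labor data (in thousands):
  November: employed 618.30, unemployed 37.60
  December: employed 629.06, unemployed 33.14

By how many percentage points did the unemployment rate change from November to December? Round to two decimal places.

November: labor force = 618.30 + 37.60 = 655.90; u = 37.60/655.90 = 5.73%.
December: labor force = 629.06 + 33.14 = 662.20; u = 33.14/662.20 = 5.00%.
Change = 5.00% − 5.73% = −0.73 pp.

The unemployment rate changed by −0.73 percentage points.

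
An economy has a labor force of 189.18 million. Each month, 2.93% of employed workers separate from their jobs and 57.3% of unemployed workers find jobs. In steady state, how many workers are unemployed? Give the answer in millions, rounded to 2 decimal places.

Steady-state unemployment rate u* = s/(s+f) = 2.93/(2.93+57.3) = 0.048647.
Unemployed = u* × labor force = 0.048647 × 189.18 ≈ 9.20 million.

About 9.20 million are unemployed in steady state.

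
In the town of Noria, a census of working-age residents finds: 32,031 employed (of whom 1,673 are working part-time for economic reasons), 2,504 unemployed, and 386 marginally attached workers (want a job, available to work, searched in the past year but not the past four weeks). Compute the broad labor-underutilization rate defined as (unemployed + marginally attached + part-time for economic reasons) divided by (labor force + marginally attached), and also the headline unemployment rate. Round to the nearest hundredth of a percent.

Broad underutilization rate ≈ 13.07%; headline unemployment rate ≈ 7.25%.

Labor force = 32,031 + 2,504 = 34,535.
Numerator = 2,504 + 386 + 1,673 = 4,563.
Denominator = 34,535 + 386 = 34,921.
Broad rate = 4,563 / 34,921 = 13.07%.
Headline unemployment rate = 2,504 / 34,535 = 7.25%.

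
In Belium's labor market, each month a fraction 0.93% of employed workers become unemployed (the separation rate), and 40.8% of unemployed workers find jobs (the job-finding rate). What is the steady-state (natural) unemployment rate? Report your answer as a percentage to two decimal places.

Steady-state unemployment rate ≈ 2.23%.

At steady state the flows balance: s·E = f·U, so U/(E+U) = s/(s+f).
u* = 0.93 / (0.93 + 40.8) = 0.93 / 41.73 = 2.23%.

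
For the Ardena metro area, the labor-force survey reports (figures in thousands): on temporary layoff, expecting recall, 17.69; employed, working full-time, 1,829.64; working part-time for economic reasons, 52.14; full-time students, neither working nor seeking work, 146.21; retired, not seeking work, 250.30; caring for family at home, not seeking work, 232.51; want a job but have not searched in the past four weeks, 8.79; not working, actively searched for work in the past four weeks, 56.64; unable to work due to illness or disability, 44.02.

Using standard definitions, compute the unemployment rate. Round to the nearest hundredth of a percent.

Employed = 1,829.64 + 52.14 = 1,881.78 thousand (anyone who worked, including part-time for economic reasons, counts as employed).
Unemployed = 17.69 + 56.64 = 74.33 thousand (jobless and actively searching, or on temporary layoff).
Labor force = 1,881.78 + 74.33 = 1,956.11 thousand.
Unemployment rate = 74.33 / 1,956.11 = 3.80%.

Unemployment rate ≈ 3.80%.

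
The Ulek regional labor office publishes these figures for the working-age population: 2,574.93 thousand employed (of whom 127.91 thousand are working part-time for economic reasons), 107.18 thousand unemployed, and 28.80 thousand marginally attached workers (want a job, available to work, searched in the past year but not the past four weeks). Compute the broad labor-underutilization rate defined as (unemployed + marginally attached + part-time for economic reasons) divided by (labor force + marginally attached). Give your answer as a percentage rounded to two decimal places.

Labor force = 2,574.93 + 107.18 = 2,682.11 thousand.
Numerator = 107.18 + 28.80 + 127.91 = 263.89 thousand.
Denominator = 2,682.11 + 28.80 = 2,710.91 thousand.
Broad rate = 263.89 / 2,710.91 = 9.73%.

Broad underutilization rate ≈ 9.73%.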